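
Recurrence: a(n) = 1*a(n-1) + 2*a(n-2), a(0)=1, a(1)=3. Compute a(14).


Build bottom-up:
...a(12)=5461, a(13)=10923, a(14)=1*10923+2*5461=21845


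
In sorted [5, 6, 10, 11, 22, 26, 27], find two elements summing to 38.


Two pointers: lo=0, hi=6
Found pair: (11, 27) summing to 38


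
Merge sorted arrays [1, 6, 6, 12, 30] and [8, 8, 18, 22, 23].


Compare heads, take smaller each step.
Merged: [1, 6, 6, 8, 8, 12, 18, 22, 23, 30]


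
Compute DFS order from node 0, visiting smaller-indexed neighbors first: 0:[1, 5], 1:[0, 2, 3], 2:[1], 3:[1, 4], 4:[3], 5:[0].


DFS stack-based: start with [0]
Visit order: [0, 1, 2, 3, 4, 5]


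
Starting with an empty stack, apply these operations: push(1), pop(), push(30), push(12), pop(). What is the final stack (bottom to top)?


push(1) -> [1]
pop() returns 1 -> []
push(30) -> [30]
push(12) -> [30, 12]
pop() returns 12 -> [30]
Final stack (bottom to top): [30]


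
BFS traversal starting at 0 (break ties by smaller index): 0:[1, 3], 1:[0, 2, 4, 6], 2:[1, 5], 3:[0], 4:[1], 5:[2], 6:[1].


BFS queue: start with [0]
Visit order: [0, 1, 3, 2, 4, 6, 5]


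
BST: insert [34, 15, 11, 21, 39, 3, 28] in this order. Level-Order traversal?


Root = 34; build tree by BST insertion.
Level-Order traversal: [34, 15, 39, 11, 21, 3, 28]


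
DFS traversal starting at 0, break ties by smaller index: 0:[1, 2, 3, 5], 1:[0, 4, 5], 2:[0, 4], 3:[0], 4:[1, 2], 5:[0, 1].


DFS stack-based: start with [0]
Visit order: [0, 1, 4, 2, 5, 3]


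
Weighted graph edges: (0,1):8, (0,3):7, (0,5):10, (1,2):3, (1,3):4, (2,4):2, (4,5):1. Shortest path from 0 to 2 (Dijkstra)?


Dijkstra from 0:
Distances: {0: 0, 1: 8, 2: 11, 3: 7, 4: 11, 5: 10}
Shortest distance to 2 = 11, path = [0, 1, 2]


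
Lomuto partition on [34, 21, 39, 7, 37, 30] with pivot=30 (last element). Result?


Elements <= 30 go left of pivot.
Result: [21, 7, 30, 34, 37, 39], pivot at index 2


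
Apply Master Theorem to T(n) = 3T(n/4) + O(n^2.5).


a=3, b=4, c=2.5. log_4(3)=0.792 < c=2.5. Case 3: O(n^c) = O(n^2.500)
Complexity: O(n^2.500)


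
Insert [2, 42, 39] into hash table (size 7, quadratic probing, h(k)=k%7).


Insertions: 2->slot 2; 42->slot 0; 39->slot 4
Table: [42, None, 2, None, 39, None, None]


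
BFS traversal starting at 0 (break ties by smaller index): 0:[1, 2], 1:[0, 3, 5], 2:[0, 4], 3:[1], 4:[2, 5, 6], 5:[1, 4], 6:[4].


BFS queue: start with [0]
Visit order: [0, 1, 2, 3, 5, 4, 6]


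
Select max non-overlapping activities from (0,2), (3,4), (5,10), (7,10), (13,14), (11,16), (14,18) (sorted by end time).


Greedy: pick earliest-ending, then skip overlaps.
Selected (5 activities): [(0, 2), (3, 4), (5, 10), (13, 14), (14, 18)]


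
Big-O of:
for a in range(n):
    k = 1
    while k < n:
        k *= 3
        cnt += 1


Per nesting level: O(n) * O(log n) = O(n log n)
Complexity: O(n log n)


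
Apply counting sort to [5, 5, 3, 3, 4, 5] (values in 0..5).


Count array: [0, 0, 0, 2, 1, 3]
Reconstruct: [3, 3, 4, 5, 5, 5]


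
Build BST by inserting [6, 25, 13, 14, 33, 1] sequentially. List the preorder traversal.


Root = 6; build tree by BST insertion.
Preorder traversal: [6, 1, 25, 13, 14, 33]


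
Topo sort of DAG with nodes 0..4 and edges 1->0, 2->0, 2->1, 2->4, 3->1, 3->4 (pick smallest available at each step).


Kahn's algorithm, process smallest node first
Order: [2, 3, 1, 0, 4]


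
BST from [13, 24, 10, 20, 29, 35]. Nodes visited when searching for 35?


BST root = 13
Search for 35: compare at each node
Path: [13, 24, 29, 35]


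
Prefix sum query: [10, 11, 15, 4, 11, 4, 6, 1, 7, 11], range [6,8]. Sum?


Prefix sums: [0, 10, 21, 36, 40, 51, 55, 61, 62, 69, 80]
Sum[6..8] = prefix[9] - prefix[6] = 69 - 55 = 14


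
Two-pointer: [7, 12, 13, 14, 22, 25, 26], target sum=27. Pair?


Two pointers: lo=0, hi=6
Found pair: (13, 14) summing to 27


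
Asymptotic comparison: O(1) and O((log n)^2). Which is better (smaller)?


constant grows slower than polylogarithmic
O(1) is asymptotically smaller; O((log n)^2) grows faster


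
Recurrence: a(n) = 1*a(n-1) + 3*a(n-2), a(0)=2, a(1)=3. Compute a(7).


Build bottom-up:
...a(5)=99, a(6)=234, a(7)=1*234+3*99=531


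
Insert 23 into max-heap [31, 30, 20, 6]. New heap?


Append 23: [31, 30, 20, 6, 23]
Bubble up: no swaps needed
Result: [31, 30, 20, 6, 23]


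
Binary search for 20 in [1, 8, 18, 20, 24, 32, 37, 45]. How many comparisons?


Search for 20:
[0,7] mid=3 arr[3]=20
Total: 1 comparisons


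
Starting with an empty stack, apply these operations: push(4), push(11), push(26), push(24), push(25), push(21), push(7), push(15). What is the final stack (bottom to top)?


push(4) -> [4]
push(11) -> [4, 11]
push(26) -> [4, 11, 26]
push(24) -> [4, 11, 26, 24]
push(25) -> [4, 11, 26, 24, 25]
push(21) -> [4, 11, 26, 24, 25, 21]
push(7) -> [4, 11, 26, 24, 25, 21, 7]
push(15) -> [4, 11, 26, 24, 25, 21, 7, 15]
Final stack (bottom to top): [4, 11, 26, 24, 25, 21, 7, 15]


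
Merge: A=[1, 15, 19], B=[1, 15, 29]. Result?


Compare heads, take smaller each step.
Merged: [1, 1, 15, 15, 19, 29]


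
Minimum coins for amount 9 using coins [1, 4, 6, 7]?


dp[0]=0; dp[i]=1+min(dp[i-c] for c in coins)
...dp[4]=1, dp[5]=2, dp[6]=1, dp[7]=1, dp[8]=2, dp[9]=3
Minimum coins for 9 = 3


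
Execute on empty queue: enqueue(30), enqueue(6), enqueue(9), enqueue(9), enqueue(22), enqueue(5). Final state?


enqueue(30) -> [30]
enqueue(6) -> [30, 6]
enqueue(9) -> [30, 6, 9]
enqueue(9) -> [30, 6, 9, 9]
enqueue(22) -> [30, 6, 9, 9, 22]
enqueue(5) -> [30, 6, 9, 9, 22, 5]
Final queue (front to back): [30, 6, 9, 9, 22, 5]


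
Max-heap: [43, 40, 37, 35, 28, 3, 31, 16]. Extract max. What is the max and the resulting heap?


Max = 43
Replace root with last, heapify down
Resulting heap: [40, 35, 37, 16, 28, 3, 31]


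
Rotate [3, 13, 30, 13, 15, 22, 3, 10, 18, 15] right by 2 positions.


Right rotate by 2: [18, 15, 3, 13, 30, 13, 15, 22, 3, 10]


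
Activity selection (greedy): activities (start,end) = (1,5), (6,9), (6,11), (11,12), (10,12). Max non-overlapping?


Greedy: pick earliest-ending, then skip overlaps.
Selected (3 activities): [(1, 5), (6, 9), (11, 12)]


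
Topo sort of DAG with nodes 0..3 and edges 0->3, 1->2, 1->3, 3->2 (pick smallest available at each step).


Kahn's algorithm, process smallest node first
Order: [0, 1, 3, 2]


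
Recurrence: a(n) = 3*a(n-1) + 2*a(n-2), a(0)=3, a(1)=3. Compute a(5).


Build bottom-up:
...a(3)=51, a(4)=183, a(5)=3*183+2*51=651


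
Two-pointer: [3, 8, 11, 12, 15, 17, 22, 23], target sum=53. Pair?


Two pointers: lo=0, hi=7
No pair sums to 53


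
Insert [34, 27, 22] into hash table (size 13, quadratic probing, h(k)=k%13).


Insertions: 34->slot 8; 27->slot 1; 22->slot 9
Table: [None, 27, None, None, None, None, None, None, 34, 22, None, None, None]


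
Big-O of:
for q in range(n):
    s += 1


Per nesting level: O(n) = O(n)
Complexity: O(n)


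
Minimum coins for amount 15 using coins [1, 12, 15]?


dp[0]=0; dp[i]=1+min(dp[i-c] for c in coins)
...dp[10]=10, dp[11]=11, dp[12]=1, dp[13]=2, dp[14]=3, dp[15]=1
Minimum coins for 15 = 1


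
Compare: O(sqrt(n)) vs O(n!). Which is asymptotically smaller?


sublinear grows slower than factorial
O(sqrt(n)) is asymptotically smaller; O(n!) grows faster


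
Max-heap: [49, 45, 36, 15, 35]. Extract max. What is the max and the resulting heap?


Max = 49
Replace root with last, heapify down
Resulting heap: [45, 35, 36, 15]


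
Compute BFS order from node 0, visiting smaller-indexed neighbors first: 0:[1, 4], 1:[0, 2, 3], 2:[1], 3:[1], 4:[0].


BFS queue: start with [0]
Visit order: [0, 1, 4, 2, 3]


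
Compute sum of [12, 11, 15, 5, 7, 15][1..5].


Prefix sums: [0, 12, 23, 38, 43, 50, 65]
Sum[1..5] = prefix[6] - prefix[1] = 65 - 12 = 53


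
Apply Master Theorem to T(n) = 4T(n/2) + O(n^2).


a=4, b=2, c=2. log_2(4)=2 = c=2. Case 2: O(n^c log n) = O(n^2 log n)
Complexity: O(n^2 log n)


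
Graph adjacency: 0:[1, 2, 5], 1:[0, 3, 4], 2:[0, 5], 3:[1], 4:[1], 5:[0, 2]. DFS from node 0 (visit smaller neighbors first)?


DFS stack-based: start with [0]
Visit order: [0, 1, 3, 4, 2, 5]


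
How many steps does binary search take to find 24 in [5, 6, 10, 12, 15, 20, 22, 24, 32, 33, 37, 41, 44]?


Search for 24:
[0,12] mid=6 arr[6]=22
[7,12] mid=9 arr[9]=33
[7,8] mid=7 arr[7]=24
Total: 3 comparisons


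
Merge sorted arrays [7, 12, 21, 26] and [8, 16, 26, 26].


Compare heads, take smaller each step.
Merged: [7, 8, 12, 16, 21, 26, 26, 26]


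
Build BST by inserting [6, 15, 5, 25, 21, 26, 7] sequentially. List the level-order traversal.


Root = 6; build tree by BST insertion.
Level-Order traversal: [6, 5, 15, 7, 25, 21, 26]


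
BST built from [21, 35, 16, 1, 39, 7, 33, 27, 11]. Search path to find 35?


BST root = 21
Search for 35: compare at each node
Path: [21, 35]


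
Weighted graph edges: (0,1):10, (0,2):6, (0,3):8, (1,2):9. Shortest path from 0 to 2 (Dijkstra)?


Dijkstra from 0:
Distances: {0: 0, 1: 10, 2: 6, 3: 8}
Shortest distance to 2 = 6, path = [0, 2]


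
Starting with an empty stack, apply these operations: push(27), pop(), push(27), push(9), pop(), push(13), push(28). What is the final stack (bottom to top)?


push(27) -> [27]
pop() returns 27 -> []
push(27) -> [27]
push(9) -> [27, 9]
pop() returns 9 -> [27]
push(13) -> [27, 13]
push(28) -> [27, 13, 28]
Final stack (bottom to top): [27, 13, 28]


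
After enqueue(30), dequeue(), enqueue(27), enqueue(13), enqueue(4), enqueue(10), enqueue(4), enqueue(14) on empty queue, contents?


enqueue(30) -> [30]
dequeue() returns 30 -> []
enqueue(27) -> [27]
enqueue(13) -> [27, 13]
enqueue(4) -> [27, 13, 4]
enqueue(10) -> [27, 13, 4, 10]
enqueue(4) -> [27, 13, 4, 10, 4]
enqueue(14) -> [27, 13, 4, 10, 4, 14]
Final queue (front to back): [27, 13, 4, 10, 4, 14]


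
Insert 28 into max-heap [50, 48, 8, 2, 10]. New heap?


Append 28: [50, 48, 8, 2, 10, 28]
Bubble up: swap idx 5(28) with idx 2(8)
Result: [50, 48, 28, 2, 10, 8]


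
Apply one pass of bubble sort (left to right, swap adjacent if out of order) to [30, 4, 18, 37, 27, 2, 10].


After one pass: [4, 18, 30, 27, 2, 10, 37]


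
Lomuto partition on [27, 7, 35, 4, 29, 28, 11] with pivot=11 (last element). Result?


Elements <= 11 go left of pivot.
Result: [7, 4, 11, 27, 29, 28, 35], pivot at index 2


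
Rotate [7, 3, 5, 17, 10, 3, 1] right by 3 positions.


Right rotate by 3: [10, 3, 1, 7, 3, 5, 17]


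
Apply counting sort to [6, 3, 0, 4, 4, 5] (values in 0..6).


Count array: [1, 0, 0, 1, 2, 1, 1]
Reconstruct: [0, 3, 4, 4, 5, 6]


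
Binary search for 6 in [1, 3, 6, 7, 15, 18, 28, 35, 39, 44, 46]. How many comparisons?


Search for 6:
[0,10] mid=5 arr[5]=18
[0,4] mid=2 arr[2]=6
Total: 2 comparisons


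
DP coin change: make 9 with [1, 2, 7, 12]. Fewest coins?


dp[0]=0; dp[i]=1+min(dp[i-c] for c in coins)
...dp[4]=2, dp[5]=3, dp[6]=3, dp[7]=1, dp[8]=2, dp[9]=2
Minimum coins for 9 = 2


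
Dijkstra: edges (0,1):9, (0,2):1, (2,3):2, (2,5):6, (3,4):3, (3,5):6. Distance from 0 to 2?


Dijkstra from 0:
Distances: {0: 0, 1: 9, 2: 1, 3: 3, 4: 6, 5: 7}
Shortest distance to 2 = 1, path = [0, 2]


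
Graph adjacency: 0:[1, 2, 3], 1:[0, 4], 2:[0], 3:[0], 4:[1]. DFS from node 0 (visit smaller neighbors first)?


DFS stack-based: start with [0]
Visit order: [0, 1, 4, 2, 3]


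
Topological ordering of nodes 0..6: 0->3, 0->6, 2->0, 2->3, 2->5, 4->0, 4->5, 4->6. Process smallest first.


Kahn's algorithm, process smallest node first
Order: [1, 2, 4, 0, 3, 5, 6]


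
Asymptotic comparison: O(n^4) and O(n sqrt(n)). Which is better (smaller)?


n^1.5 grows slower than quartic
O(n sqrt(n)) is asymptotically smaller; O(n^4) grows faster


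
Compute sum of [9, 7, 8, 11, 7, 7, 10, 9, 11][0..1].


Prefix sums: [0, 9, 16, 24, 35, 42, 49, 59, 68, 79]
Sum[0..1] = prefix[2] - prefix[0] = 16 - 0 = 16


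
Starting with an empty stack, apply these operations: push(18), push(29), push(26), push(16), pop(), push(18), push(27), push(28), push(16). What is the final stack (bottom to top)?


push(18) -> [18]
push(29) -> [18, 29]
push(26) -> [18, 29, 26]
push(16) -> [18, 29, 26, 16]
pop() returns 16 -> [18, 29, 26]
push(18) -> [18, 29, 26, 18]
push(27) -> [18, 29, 26, 18, 27]
push(28) -> [18, 29, 26, 18, 27, 28]
push(16) -> [18, 29, 26, 18, 27, 28, 16]
Final stack (bottom to top): [18, 29, 26, 18, 27, 28, 16]


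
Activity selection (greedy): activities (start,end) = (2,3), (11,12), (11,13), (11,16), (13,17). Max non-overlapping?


Greedy: pick earliest-ending, then skip overlaps.
Selected (3 activities): [(2, 3), (11, 12), (13, 17)]


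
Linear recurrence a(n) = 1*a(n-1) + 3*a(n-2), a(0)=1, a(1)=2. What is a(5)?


Build bottom-up:
...a(3)=11, a(4)=26, a(5)=1*26+3*11=59


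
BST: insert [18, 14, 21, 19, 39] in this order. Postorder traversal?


Root = 18; build tree by BST insertion.
Postorder traversal: [14, 19, 39, 21, 18]


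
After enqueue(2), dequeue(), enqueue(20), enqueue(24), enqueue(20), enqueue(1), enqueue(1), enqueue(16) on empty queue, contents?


enqueue(2) -> [2]
dequeue() returns 2 -> []
enqueue(20) -> [20]
enqueue(24) -> [20, 24]
enqueue(20) -> [20, 24, 20]
enqueue(1) -> [20, 24, 20, 1]
enqueue(1) -> [20, 24, 20, 1, 1]
enqueue(16) -> [20, 24, 20, 1, 1, 16]
Final queue (front to back): [20, 24, 20, 1, 1, 16]


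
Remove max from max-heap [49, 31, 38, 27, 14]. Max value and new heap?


Max = 49
Replace root with last, heapify down
Resulting heap: [38, 31, 14, 27]


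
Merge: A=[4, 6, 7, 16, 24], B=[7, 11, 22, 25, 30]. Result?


Compare heads, take smaller each step.
Merged: [4, 6, 7, 7, 11, 16, 22, 24, 25, 30]


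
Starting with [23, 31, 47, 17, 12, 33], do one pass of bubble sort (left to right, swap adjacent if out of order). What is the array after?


After one pass: [23, 31, 17, 12, 33, 47]


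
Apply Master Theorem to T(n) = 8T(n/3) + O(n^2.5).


a=8, b=3, c=2.5. log_3(8)=1.893 < c=2.5. Case 3: O(n^c) = O(n^2.500)
Complexity: O(n^2.500)


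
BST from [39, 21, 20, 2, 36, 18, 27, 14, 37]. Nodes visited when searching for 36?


BST root = 39
Search for 36: compare at each node
Path: [39, 21, 36]


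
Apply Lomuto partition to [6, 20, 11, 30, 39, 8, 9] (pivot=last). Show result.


Elements <= 9 go left of pivot.
Result: [6, 8, 9, 30, 39, 20, 11], pivot at index 2


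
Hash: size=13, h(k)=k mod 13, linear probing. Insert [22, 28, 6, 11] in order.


Insertions: 22->slot 9; 28->slot 2; 6->slot 6; 11->slot 11
Table: [None, None, 28, None, None, None, 6, None, None, 22, None, 11, None]


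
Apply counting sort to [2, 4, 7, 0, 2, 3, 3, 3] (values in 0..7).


Count array: [1, 0, 2, 3, 1, 0, 0, 1]
Reconstruct: [0, 2, 2, 3, 3, 3, 4, 7]


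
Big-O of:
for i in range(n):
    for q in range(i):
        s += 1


Per nesting level: O(n) * O(n) [triangular over i] = O(n^2)
Complexity: O(n^2)


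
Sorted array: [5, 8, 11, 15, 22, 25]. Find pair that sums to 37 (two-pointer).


Two pointers: lo=0, hi=5
Found pair: (15, 22) summing to 37


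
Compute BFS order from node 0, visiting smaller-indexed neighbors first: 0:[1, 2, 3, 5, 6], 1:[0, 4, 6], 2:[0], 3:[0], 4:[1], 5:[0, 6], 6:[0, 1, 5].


BFS queue: start with [0]
Visit order: [0, 1, 2, 3, 5, 6, 4]


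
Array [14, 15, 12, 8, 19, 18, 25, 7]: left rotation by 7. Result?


Left rotate by 7: [7, 14, 15, 12, 8, 19, 18, 25]


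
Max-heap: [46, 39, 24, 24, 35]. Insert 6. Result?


Append 6: [46, 39, 24, 24, 35, 6]
Bubble up: no swaps needed
Result: [46, 39, 24, 24, 35, 6]


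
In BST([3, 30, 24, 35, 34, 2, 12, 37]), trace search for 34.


BST root = 3
Search for 34: compare at each node
Path: [3, 30, 35, 34]


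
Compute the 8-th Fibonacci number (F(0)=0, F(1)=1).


F(n)=F(n-1)+F(n-2)
...F(6)=8, F(7)=13, F(8)=21


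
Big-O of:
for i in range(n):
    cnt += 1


Per nesting level: O(n) = O(n)
Complexity: O(n)


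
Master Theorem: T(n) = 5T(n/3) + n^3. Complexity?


a=5, b=3, c=3. log_3(5)=1.465 < c=3. Case 3: O(n^c) = O(n^3)
Complexity: O(n^3)


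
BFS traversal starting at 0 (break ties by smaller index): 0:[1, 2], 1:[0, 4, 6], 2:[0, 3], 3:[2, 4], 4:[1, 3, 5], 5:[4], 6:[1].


BFS queue: start with [0]
Visit order: [0, 1, 2, 4, 6, 3, 5]


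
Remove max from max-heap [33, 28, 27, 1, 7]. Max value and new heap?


Max = 33
Replace root with last, heapify down
Resulting heap: [28, 7, 27, 1]


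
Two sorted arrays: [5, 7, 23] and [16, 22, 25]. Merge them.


Compare heads, take smaller each step.
Merged: [5, 7, 16, 22, 23, 25]


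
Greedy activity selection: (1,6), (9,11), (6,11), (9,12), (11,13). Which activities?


Greedy: pick earliest-ending, then skip overlaps.
Selected (3 activities): [(1, 6), (9, 11), (11, 13)]


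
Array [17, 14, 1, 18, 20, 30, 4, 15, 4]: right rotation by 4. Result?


Right rotate by 4: [30, 4, 15, 4, 17, 14, 1, 18, 20]


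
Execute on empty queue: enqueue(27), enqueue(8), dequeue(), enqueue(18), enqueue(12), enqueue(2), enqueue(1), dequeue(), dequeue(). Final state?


enqueue(27) -> [27]
enqueue(8) -> [27, 8]
dequeue() returns 27 -> [8]
enqueue(18) -> [8, 18]
enqueue(12) -> [8, 18, 12]
enqueue(2) -> [8, 18, 12, 2]
enqueue(1) -> [8, 18, 12, 2, 1]
dequeue() returns 8 -> [18, 12, 2, 1]
dequeue() returns 18 -> [12, 2, 1]
Final queue (front to back): [12, 2, 1]


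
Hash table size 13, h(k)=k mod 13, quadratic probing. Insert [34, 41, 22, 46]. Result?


Insertions: 34->slot 8; 41->slot 2; 22->slot 9; 46->slot 7
Table: [None, None, 41, None, None, None, None, 46, 34, 22, None, None, None]


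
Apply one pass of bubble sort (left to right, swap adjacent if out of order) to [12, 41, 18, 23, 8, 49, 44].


After one pass: [12, 18, 23, 8, 41, 44, 49]


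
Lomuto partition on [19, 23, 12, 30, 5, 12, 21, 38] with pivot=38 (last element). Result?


Elements <= 38 go left of pivot.
Result: [19, 23, 12, 30, 5, 12, 21, 38], pivot at index 7


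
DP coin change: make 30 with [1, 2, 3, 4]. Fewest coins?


dp[0]=0; dp[i]=1+min(dp[i-c] for c in coins)
...dp[25]=7, dp[26]=7, dp[27]=7, dp[28]=7, dp[29]=8, dp[30]=8
Minimum coins for 30 = 8


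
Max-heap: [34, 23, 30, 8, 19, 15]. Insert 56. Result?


Append 56: [34, 23, 30, 8, 19, 15, 56]
Bubble up: swap idx 6(56) with idx 2(30); swap idx 2(56) with idx 0(34)
Result: [56, 23, 34, 8, 19, 15, 30]


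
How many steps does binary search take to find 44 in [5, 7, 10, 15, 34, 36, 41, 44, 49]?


Search for 44:
[0,8] mid=4 arr[4]=34
[5,8] mid=6 arr[6]=41
[7,8] mid=7 arr[7]=44
Total: 3 comparisons


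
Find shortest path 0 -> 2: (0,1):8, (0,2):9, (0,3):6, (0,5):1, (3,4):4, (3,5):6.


Dijkstra from 0:
Distances: {0: 0, 1: 8, 2: 9, 3: 6, 4: 10, 5: 1}
Shortest distance to 2 = 9, path = [0, 2]


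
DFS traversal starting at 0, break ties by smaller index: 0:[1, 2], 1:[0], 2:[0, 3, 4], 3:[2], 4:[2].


DFS stack-based: start with [0]
Visit order: [0, 1, 2, 3, 4]


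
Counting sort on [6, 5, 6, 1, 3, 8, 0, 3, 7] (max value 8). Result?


Count array: [1, 1, 0, 2, 0, 1, 2, 1, 1]
Reconstruct: [0, 1, 3, 3, 5, 6, 6, 7, 8]


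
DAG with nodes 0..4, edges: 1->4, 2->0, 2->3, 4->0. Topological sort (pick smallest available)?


Kahn's algorithm, process smallest node first
Order: [1, 2, 3, 4, 0]


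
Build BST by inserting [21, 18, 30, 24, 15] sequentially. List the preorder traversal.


Root = 21; build tree by BST insertion.
Preorder traversal: [21, 18, 15, 30, 24]


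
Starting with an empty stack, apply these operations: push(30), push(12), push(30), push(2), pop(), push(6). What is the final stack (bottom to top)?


push(30) -> [30]
push(12) -> [30, 12]
push(30) -> [30, 12, 30]
push(2) -> [30, 12, 30, 2]
pop() returns 2 -> [30, 12, 30]
push(6) -> [30, 12, 30, 6]
Final stack (bottom to top): [30, 12, 30, 6]


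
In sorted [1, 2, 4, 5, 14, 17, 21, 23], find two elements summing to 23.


Two pointers: lo=0, hi=7
Found pair: (2, 21) summing to 23


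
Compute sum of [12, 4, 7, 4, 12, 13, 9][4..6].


Prefix sums: [0, 12, 16, 23, 27, 39, 52, 61]
Sum[4..6] = prefix[7] - prefix[4] = 61 - 27 = 34


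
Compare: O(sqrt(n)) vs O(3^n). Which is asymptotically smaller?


sublinear grows slower than exponential (base 3)
O(sqrt(n)) is asymptotically smaller; O(3^n) grows faster


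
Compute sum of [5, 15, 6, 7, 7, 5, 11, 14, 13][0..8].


Prefix sums: [0, 5, 20, 26, 33, 40, 45, 56, 70, 83]
Sum[0..8] = prefix[9] - prefix[0] = 83 - 0 = 83


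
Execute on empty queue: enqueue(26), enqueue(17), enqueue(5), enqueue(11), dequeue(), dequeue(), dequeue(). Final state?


enqueue(26) -> [26]
enqueue(17) -> [26, 17]
enqueue(5) -> [26, 17, 5]
enqueue(11) -> [26, 17, 5, 11]
dequeue() returns 26 -> [17, 5, 11]
dequeue() returns 17 -> [5, 11]
dequeue() returns 5 -> [11]
Final queue (front to back): [11]


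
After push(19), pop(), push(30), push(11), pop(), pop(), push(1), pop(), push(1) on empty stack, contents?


push(19) -> [19]
pop() returns 19 -> []
push(30) -> [30]
push(11) -> [30, 11]
pop() returns 11 -> [30]
pop() returns 30 -> []
push(1) -> [1]
pop() returns 1 -> []
push(1) -> [1]
Final stack (bottom to top): [1]


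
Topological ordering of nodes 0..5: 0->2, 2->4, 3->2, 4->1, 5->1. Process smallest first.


Kahn's algorithm, process smallest node first
Order: [0, 3, 2, 4, 5, 1]


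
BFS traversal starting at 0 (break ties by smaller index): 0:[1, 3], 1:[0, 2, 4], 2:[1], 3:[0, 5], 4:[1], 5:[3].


BFS queue: start with [0]
Visit order: [0, 1, 3, 2, 4, 5]


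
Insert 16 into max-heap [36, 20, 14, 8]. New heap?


Append 16: [36, 20, 14, 8, 16]
Bubble up: no swaps needed
Result: [36, 20, 14, 8, 16]


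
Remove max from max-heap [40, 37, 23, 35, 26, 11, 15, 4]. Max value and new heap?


Max = 40
Replace root with last, heapify down
Resulting heap: [37, 35, 23, 4, 26, 11, 15]


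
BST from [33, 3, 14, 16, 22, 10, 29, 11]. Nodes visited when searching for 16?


BST root = 33
Search for 16: compare at each node
Path: [33, 3, 14, 16]


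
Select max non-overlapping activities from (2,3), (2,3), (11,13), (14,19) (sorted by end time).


Greedy: pick earliest-ending, then skip overlaps.
Selected (3 activities): [(2, 3), (11, 13), (14, 19)]


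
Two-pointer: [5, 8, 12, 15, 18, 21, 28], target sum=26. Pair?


Two pointers: lo=0, hi=6
Found pair: (5, 21) summing to 26


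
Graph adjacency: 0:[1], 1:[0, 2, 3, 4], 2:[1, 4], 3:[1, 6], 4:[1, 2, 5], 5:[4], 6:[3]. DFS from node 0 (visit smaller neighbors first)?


DFS stack-based: start with [0]
Visit order: [0, 1, 2, 4, 5, 3, 6]


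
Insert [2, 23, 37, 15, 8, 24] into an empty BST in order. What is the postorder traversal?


Root = 2; build tree by BST insertion.
Postorder traversal: [8, 15, 24, 37, 23, 2]


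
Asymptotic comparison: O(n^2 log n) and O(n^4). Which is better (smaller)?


n^2 log n grows slower than quartic
O(n^2 log n) is asymptotically smaller; O(n^4) grows faster


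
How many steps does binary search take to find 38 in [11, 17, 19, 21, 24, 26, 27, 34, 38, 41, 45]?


Search for 38:
[0,10] mid=5 arr[5]=26
[6,10] mid=8 arr[8]=38
Total: 2 comparisons


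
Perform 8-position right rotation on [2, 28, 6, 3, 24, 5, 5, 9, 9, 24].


Right rotate by 8: [6, 3, 24, 5, 5, 9, 9, 24, 2, 28]


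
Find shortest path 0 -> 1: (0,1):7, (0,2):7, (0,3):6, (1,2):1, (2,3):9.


Dijkstra from 0:
Distances: {0: 0, 1: 7, 2: 7, 3: 6}
Shortest distance to 1 = 7, path = [0, 1]


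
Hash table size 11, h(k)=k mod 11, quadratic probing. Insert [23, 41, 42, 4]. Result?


Insertions: 23->slot 1; 41->slot 8; 42->slot 9; 4->slot 4
Table: [None, 23, None, None, 4, None, None, None, 41, 42, None]


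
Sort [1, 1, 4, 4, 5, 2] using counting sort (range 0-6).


Count array: [0, 2, 1, 0, 2, 1, 0]
Reconstruct: [1, 1, 2, 4, 4, 5]


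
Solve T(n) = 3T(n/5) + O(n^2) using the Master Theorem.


a=3, b=5, c=2. log_5(3)=0.683 < c=2. Case 3: O(n^c) = O(n^2)
Complexity: O(n^2)


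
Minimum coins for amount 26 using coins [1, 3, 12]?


dp[0]=0; dp[i]=1+min(dp[i-c] for c in coins)
...dp[21]=4, dp[22]=5, dp[23]=6, dp[24]=2, dp[25]=3, dp[26]=4
Minimum coins for 26 = 4


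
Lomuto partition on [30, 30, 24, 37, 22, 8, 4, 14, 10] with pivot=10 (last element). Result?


Elements <= 10 go left of pivot.
Result: [8, 4, 10, 37, 22, 30, 30, 14, 24], pivot at index 2


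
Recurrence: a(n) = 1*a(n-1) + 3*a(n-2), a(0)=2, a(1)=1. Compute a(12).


Build bottom-up:
...a(10)=4207, a(11)=9637, a(12)=1*9637+3*4207=22258


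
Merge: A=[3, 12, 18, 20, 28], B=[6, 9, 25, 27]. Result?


Compare heads, take smaller each step.
Merged: [3, 6, 9, 12, 18, 20, 25, 27, 28]


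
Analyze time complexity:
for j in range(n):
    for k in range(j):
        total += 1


Per nesting level: O(n) * O(n) [triangular over j] = O(n^2)
Complexity: O(n^2)


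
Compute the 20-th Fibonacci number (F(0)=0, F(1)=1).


F(n)=F(n-1)+F(n-2)
...F(18)=2584, F(19)=4181, F(20)=6765


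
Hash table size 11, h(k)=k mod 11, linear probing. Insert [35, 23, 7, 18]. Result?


Insertions: 35->slot 2; 23->slot 1; 7->slot 7; 18->slot 8
Table: [None, 23, 35, None, None, None, None, 7, 18, None, None]


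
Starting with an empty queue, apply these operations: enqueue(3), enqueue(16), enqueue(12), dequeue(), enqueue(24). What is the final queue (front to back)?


enqueue(3) -> [3]
enqueue(16) -> [3, 16]
enqueue(12) -> [3, 16, 12]
dequeue() returns 3 -> [16, 12]
enqueue(24) -> [16, 12, 24]
Final queue (front to back): [16, 12, 24]


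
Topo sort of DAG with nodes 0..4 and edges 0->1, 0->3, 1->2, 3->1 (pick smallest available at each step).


Kahn's algorithm, process smallest node first
Order: [0, 3, 1, 2, 4]


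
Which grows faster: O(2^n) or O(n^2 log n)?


n^2 log n grows slower than exponential
O(n^2 log n) is asymptotically smaller; O(2^n) grows faster


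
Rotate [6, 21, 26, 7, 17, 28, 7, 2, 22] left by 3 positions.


Left rotate by 3: [7, 17, 28, 7, 2, 22, 6, 21, 26]


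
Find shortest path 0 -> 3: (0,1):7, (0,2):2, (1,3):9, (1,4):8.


Dijkstra from 0:
Distances: {0: 0, 1: 7, 2: 2, 3: 16, 4: 15}
Shortest distance to 3 = 16, path = [0, 1, 3]


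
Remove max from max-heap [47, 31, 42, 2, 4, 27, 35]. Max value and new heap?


Max = 47
Replace root with last, heapify down
Resulting heap: [42, 31, 35, 2, 4, 27]


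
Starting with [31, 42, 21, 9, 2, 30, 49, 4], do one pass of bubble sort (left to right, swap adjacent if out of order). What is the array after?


After one pass: [31, 21, 9, 2, 30, 42, 4, 49]


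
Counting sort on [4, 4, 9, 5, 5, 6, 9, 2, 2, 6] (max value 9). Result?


Count array: [0, 0, 2, 0, 2, 2, 2, 0, 0, 2]
Reconstruct: [2, 2, 4, 4, 5, 5, 6, 6, 9, 9]


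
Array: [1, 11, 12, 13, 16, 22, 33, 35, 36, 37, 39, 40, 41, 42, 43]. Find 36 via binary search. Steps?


Search for 36:
[0,14] mid=7 arr[7]=35
[8,14] mid=11 arr[11]=40
[8,10] mid=9 arr[9]=37
[8,8] mid=8 arr[8]=36
Total: 4 comparisons


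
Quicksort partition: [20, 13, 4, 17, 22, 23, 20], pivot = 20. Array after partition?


Elements <= 20 go left of pivot.
Result: [20, 13, 4, 17, 20, 23, 22], pivot at index 4


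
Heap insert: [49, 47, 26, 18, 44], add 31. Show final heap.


Append 31: [49, 47, 26, 18, 44, 31]
Bubble up: swap idx 5(31) with idx 2(26)
Result: [49, 47, 31, 18, 44, 26]


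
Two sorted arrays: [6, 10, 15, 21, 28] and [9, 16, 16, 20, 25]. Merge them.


Compare heads, take smaller each step.
Merged: [6, 9, 10, 15, 16, 16, 20, 21, 25, 28]


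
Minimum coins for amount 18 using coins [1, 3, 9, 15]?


dp[0]=0; dp[i]=1+min(dp[i-c] for c in coins)
...dp[13]=3, dp[14]=4, dp[15]=1, dp[16]=2, dp[17]=3, dp[18]=2
Minimum coins for 18 = 2


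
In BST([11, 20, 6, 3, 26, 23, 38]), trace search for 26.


BST root = 11
Search for 26: compare at each node
Path: [11, 20, 26]


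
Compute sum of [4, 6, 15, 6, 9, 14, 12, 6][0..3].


Prefix sums: [0, 4, 10, 25, 31, 40, 54, 66, 72]
Sum[0..3] = prefix[4] - prefix[0] = 31 - 0 = 31


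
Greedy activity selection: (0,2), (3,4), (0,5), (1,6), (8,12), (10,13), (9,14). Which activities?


Greedy: pick earliest-ending, then skip overlaps.
Selected (3 activities): [(0, 2), (3, 4), (8, 12)]


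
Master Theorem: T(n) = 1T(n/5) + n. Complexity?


a=1, b=5, c=1. log_5(1)=0 < c=1. Case 3: O(n^c) = O(n)
Complexity: O(n)


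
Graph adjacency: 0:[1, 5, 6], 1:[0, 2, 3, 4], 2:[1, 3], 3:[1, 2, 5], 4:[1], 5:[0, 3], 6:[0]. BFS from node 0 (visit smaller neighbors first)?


BFS queue: start with [0]
Visit order: [0, 1, 5, 6, 2, 3, 4]


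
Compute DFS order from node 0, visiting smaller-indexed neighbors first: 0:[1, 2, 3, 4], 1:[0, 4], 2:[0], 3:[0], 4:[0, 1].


DFS stack-based: start with [0]
Visit order: [0, 1, 4, 2, 3]


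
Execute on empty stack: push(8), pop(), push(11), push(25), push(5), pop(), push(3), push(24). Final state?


push(8) -> [8]
pop() returns 8 -> []
push(11) -> [11]
push(25) -> [11, 25]
push(5) -> [11, 25, 5]
pop() returns 5 -> [11, 25]
push(3) -> [11, 25, 3]
push(24) -> [11, 25, 3, 24]
Final stack (bottom to top): [11, 25, 3, 24]


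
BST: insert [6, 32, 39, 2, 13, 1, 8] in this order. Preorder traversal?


Root = 6; build tree by BST insertion.
Preorder traversal: [6, 2, 1, 32, 13, 8, 39]


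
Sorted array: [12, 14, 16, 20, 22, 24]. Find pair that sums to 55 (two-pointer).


Two pointers: lo=0, hi=5
No pair sums to 55


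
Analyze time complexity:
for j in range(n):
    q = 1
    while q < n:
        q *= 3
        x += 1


Per nesting level: O(n) * O(log n) = O(n log n)
Complexity: O(n log n)


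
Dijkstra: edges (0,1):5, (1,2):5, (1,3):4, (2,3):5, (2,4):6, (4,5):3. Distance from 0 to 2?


Dijkstra from 0:
Distances: {0: 0, 1: 5, 2: 10, 3: 9, 4: 16, 5: 19}
Shortest distance to 2 = 10, path = [0, 1, 2]


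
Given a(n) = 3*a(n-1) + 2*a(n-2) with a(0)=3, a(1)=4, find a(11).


Build bottom-up:
...a(9)=127126, a(10)=452766, a(11)=3*452766+2*127126=1612550


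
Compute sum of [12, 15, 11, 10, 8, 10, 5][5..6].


Prefix sums: [0, 12, 27, 38, 48, 56, 66, 71]
Sum[5..6] = prefix[7] - prefix[5] = 71 - 56 = 15


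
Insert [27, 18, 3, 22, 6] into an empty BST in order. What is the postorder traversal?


Root = 27; build tree by BST insertion.
Postorder traversal: [6, 3, 22, 18, 27]


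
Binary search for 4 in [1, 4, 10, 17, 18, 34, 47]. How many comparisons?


Search for 4:
[0,6] mid=3 arr[3]=17
[0,2] mid=1 arr[1]=4
Total: 2 comparisons


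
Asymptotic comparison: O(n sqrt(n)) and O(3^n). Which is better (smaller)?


n^1.5 grows slower than exponential (base 3)
O(n sqrt(n)) is asymptotically smaller; O(3^n) grows faster


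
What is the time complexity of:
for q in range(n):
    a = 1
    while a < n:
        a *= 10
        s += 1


Per nesting level: O(n) * O(log n) = O(n log n)
Complexity: O(n log n)


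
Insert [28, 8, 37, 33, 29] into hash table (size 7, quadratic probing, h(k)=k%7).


Insertions: 28->slot 0; 8->slot 1; 37->slot 2; 33->slot 5; 29->slot 3
Table: [28, 8, 37, 29, None, 33, None]


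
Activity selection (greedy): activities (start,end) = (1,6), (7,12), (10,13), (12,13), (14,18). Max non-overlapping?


Greedy: pick earliest-ending, then skip overlaps.
Selected (4 activities): [(1, 6), (7, 12), (12, 13), (14, 18)]


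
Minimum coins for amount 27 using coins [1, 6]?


dp[0]=0; dp[i]=1+min(dp[i-c] for c in coins)
...dp[22]=7, dp[23]=8, dp[24]=4, dp[25]=5, dp[26]=6, dp[27]=7
Minimum coins for 27 = 7


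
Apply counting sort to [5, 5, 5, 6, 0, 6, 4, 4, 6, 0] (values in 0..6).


Count array: [2, 0, 0, 0, 2, 3, 3]
Reconstruct: [0, 0, 4, 4, 5, 5, 5, 6, 6, 6]


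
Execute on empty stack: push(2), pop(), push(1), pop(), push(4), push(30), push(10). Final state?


push(2) -> [2]
pop() returns 2 -> []
push(1) -> [1]
pop() returns 1 -> []
push(4) -> [4]
push(30) -> [4, 30]
push(10) -> [4, 30, 10]
Final stack (bottom to top): [4, 30, 10]


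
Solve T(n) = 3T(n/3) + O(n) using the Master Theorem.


a=3, b=3, c=1. log_3(3)=1 = c=1. Case 2: O(n^c log n) = O(n log n)
Complexity: O(n log n)


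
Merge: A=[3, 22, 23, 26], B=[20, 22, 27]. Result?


Compare heads, take smaller each step.
Merged: [3, 20, 22, 22, 23, 26, 27]


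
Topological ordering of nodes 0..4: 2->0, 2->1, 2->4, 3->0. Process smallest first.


Kahn's algorithm, process smallest node first
Order: [2, 1, 3, 0, 4]


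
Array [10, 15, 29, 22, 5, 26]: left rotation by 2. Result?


Left rotate by 2: [29, 22, 5, 26, 10, 15]


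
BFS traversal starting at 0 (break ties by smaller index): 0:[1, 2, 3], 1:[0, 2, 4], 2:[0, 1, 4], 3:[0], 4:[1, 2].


BFS queue: start with [0]
Visit order: [0, 1, 2, 3, 4]


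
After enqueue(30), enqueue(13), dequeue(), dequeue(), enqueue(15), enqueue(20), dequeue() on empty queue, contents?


enqueue(30) -> [30]
enqueue(13) -> [30, 13]
dequeue() returns 30 -> [13]
dequeue() returns 13 -> []
enqueue(15) -> [15]
enqueue(20) -> [15, 20]
dequeue() returns 15 -> [20]
Final queue (front to back): [20]


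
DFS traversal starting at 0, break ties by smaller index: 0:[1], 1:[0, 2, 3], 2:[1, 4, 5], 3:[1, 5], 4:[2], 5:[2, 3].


DFS stack-based: start with [0]
Visit order: [0, 1, 2, 4, 5, 3]


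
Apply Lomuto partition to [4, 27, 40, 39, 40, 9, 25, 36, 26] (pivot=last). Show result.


Elements <= 26 go left of pivot.
Result: [4, 9, 25, 26, 40, 27, 40, 36, 39], pivot at index 3


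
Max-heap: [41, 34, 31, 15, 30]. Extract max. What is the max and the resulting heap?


Max = 41
Replace root with last, heapify down
Resulting heap: [34, 30, 31, 15]


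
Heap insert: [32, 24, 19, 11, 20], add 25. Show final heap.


Append 25: [32, 24, 19, 11, 20, 25]
Bubble up: swap idx 5(25) with idx 2(19)
Result: [32, 24, 25, 11, 20, 19]


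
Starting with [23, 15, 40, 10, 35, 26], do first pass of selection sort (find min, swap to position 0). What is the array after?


After one pass: [10, 15, 40, 23, 35, 26]


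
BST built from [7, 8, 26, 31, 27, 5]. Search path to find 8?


BST root = 7
Search for 8: compare at each node
Path: [7, 8]


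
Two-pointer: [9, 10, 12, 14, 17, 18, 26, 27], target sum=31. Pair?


Two pointers: lo=0, hi=7
Found pair: (14, 17) summing to 31


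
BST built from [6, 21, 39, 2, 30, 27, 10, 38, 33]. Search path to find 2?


BST root = 6
Search for 2: compare at each node
Path: [6, 2]


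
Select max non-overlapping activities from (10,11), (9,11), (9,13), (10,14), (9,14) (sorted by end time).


Greedy: pick earliest-ending, then skip overlaps.
Selected (1 activities): [(10, 11)]


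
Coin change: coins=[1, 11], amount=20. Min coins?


dp[0]=0; dp[i]=1+min(dp[i-c] for c in coins)
...dp[15]=5, dp[16]=6, dp[17]=7, dp[18]=8, dp[19]=9, dp[20]=10
Minimum coins for 20 = 10


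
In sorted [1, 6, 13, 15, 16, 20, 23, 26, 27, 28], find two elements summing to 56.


Two pointers: lo=0, hi=9
No pair sums to 56


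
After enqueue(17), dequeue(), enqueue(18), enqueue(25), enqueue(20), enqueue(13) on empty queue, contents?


enqueue(17) -> [17]
dequeue() returns 17 -> []
enqueue(18) -> [18]
enqueue(25) -> [18, 25]
enqueue(20) -> [18, 25, 20]
enqueue(13) -> [18, 25, 20, 13]
Final queue (front to back): [18, 25, 20, 13]


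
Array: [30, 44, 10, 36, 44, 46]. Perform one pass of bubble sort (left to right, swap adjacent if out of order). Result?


After one pass: [30, 10, 36, 44, 44, 46]


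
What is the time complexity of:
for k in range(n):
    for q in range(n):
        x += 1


Per nesting level: O(n) * O(n) = O(n^2)
Complexity: O(n^2)


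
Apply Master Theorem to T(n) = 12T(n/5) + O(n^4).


a=12, b=5, c=4. log_5(12)=1.544 < c=4. Case 3: O(n^c) = O(n^4)
Complexity: O(n^4)


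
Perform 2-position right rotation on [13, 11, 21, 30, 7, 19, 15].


Right rotate by 2: [19, 15, 13, 11, 21, 30, 7]


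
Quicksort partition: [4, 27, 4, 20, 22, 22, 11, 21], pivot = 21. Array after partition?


Elements <= 21 go left of pivot.
Result: [4, 4, 20, 11, 21, 22, 27, 22], pivot at index 4


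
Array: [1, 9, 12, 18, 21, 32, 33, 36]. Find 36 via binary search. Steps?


Search for 36:
[0,7] mid=3 arr[3]=18
[4,7] mid=5 arr[5]=32
[6,7] mid=6 arr[6]=33
[7,7] mid=7 arr[7]=36
Total: 4 comparisons


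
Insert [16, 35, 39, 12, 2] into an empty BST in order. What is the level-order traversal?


Root = 16; build tree by BST insertion.
Level-Order traversal: [16, 12, 35, 2, 39]


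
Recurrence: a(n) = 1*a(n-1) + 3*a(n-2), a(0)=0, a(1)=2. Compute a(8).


Build bottom-up:
...a(6)=80, a(7)=194, a(8)=1*194+3*80=434


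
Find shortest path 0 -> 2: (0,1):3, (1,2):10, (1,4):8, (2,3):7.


Dijkstra from 0:
Distances: {0: 0, 1: 3, 2: 13, 3: 20, 4: 11}
Shortest distance to 2 = 13, path = [0, 1, 2]


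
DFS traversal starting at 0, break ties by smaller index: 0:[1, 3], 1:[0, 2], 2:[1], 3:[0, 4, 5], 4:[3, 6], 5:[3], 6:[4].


DFS stack-based: start with [0]
Visit order: [0, 1, 2, 3, 4, 6, 5]


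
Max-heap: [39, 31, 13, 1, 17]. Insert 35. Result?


Append 35: [39, 31, 13, 1, 17, 35]
Bubble up: swap idx 5(35) with idx 2(13)
Result: [39, 31, 35, 1, 17, 13]


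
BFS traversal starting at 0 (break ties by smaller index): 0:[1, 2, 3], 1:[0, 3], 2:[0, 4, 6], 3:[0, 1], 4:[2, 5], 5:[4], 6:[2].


BFS queue: start with [0]
Visit order: [0, 1, 2, 3, 4, 6, 5]


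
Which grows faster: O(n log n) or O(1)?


constant grows slower than linearithmic
O(1) is asymptotically smaller; O(n log n) grows faster


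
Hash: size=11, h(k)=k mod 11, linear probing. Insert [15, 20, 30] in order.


Insertions: 15->slot 4; 20->slot 9; 30->slot 8
Table: [None, None, None, None, 15, None, None, None, 30, 20, None]


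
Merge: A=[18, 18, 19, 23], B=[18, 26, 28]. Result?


Compare heads, take smaller each step.
Merged: [18, 18, 18, 19, 23, 26, 28]


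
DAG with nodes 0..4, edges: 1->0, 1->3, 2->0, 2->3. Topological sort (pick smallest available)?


Kahn's algorithm, process smallest node first
Order: [1, 2, 0, 3, 4]


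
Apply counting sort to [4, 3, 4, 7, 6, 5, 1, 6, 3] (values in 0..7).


Count array: [0, 1, 0, 2, 2, 1, 2, 1]
Reconstruct: [1, 3, 3, 4, 4, 5, 6, 6, 7]


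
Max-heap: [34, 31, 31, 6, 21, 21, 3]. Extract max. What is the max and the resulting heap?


Max = 34
Replace root with last, heapify down
Resulting heap: [31, 21, 31, 6, 3, 21]


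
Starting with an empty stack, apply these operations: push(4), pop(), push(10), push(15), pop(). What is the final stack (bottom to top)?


push(4) -> [4]
pop() returns 4 -> []
push(10) -> [10]
push(15) -> [10, 15]
pop() returns 15 -> [10]
Final stack (bottom to top): [10]


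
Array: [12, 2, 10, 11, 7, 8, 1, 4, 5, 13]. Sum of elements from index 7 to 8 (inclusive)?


Prefix sums: [0, 12, 14, 24, 35, 42, 50, 51, 55, 60, 73]
Sum[7..8] = prefix[9] - prefix[7] = 60 - 51 = 9


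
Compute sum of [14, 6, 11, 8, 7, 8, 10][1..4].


Prefix sums: [0, 14, 20, 31, 39, 46, 54, 64]
Sum[1..4] = prefix[5] - prefix[1] = 46 - 14 = 32


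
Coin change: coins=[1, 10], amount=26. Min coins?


dp[0]=0; dp[i]=1+min(dp[i-c] for c in coins)
...dp[21]=3, dp[22]=4, dp[23]=5, dp[24]=6, dp[25]=7, dp[26]=8
Minimum coins for 26 = 8


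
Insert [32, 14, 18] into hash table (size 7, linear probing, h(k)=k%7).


Insertions: 32->slot 4; 14->slot 0; 18->slot 5
Table: [14, None, None, None, 32, 18, None]
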